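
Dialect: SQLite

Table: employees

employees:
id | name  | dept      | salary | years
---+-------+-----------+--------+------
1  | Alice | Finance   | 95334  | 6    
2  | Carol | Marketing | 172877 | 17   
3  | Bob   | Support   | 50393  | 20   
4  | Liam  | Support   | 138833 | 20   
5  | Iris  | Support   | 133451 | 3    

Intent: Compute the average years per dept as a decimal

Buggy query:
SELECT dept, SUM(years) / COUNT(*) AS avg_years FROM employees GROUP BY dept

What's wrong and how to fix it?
Bug: SUM(years) and COUNT(*) are both integers; the division truncates the fractional part

Fix: Multiply by 1.0 (or CAST to REAL) to force floating-point division

Corrected query:
SELECT dept, SUM(years) * 1.0 / COUNT(*) AS avg_years FROM employees GROUP BY dept

Result:
dept      | avg_years
----------+----------
Finance   | 6        
Marketing | 17       
Support   | 14.333333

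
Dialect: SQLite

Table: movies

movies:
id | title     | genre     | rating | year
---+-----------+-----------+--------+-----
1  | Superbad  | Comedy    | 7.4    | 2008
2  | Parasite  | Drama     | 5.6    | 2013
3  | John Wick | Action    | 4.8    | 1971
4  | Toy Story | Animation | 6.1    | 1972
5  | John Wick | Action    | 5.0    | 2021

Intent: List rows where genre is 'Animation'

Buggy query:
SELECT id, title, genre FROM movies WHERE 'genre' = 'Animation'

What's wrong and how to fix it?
Bug: 'genre' in single quotes is a string literal, not the column; the comparison is literal-vs-literal and never true

Fix: Reference the column as genre without single quotes

Corrected query:
SELECT id, title, genre FROM movies WHERE genre = 'Animation'

Result:
id | title     | genre    
---+-----------+----------
4  | Toy Story | Animation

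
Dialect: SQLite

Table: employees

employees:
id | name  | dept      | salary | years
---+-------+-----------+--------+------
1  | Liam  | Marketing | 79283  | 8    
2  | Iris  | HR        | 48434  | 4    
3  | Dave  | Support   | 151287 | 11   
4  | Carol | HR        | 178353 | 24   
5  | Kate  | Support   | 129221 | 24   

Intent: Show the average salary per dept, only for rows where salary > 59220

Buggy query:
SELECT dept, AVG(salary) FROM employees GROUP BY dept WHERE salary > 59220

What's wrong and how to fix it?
Bug: Row-level WHERE must come before GROUP BY in the clause order

Fix: Place WHERE between FROM and GROUP BY

Corrected query:
SELECT dept, AVG(salary) FROM employees WHERE salary > 59220 GROUP BY dept

Result:
dept      | AVG(salary)
----------+------------
HR        | 178353     
Marketing | 79283      
Support   | 140254     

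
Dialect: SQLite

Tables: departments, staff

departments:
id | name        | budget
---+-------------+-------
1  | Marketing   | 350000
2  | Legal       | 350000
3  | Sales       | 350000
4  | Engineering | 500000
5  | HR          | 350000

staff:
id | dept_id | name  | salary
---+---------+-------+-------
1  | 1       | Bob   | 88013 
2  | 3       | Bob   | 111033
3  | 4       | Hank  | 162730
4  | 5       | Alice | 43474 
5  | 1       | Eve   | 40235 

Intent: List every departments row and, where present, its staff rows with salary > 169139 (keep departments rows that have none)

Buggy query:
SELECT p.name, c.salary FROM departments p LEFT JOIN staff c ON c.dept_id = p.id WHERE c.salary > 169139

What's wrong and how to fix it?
Bug: Filtering c.salary in WHERE discards the NULL rows produced by LEFT JOIN, turning it into an inner join

Fix: Put 'c.salary > 169139' in the JOIN's ON clause instead of WHERE

Corrected query:
SELECT p.name, c.salary FROM departments p LEFT JOIN staff c ON c.dept_id = p.id AND c.salary > 169139

Result:
name        | salary
------------+-------
Marketing   | NULL  
Legal       | NULL  
Sales       | NULL  
Engineering | NULL  
HR          | NULL  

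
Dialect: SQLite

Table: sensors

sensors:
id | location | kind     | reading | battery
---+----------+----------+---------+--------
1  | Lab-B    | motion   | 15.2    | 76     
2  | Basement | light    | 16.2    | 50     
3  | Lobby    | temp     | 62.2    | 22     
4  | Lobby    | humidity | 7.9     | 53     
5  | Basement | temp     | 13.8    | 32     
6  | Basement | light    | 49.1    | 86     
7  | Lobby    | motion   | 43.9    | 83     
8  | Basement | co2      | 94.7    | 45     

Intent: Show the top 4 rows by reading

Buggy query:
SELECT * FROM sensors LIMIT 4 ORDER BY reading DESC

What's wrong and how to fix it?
Bug: ORDER BY cannot follow LIMIT; LIMIT is the final clause

Fix: Sort with ORDER BY, then apply LIMIT

Corrected query:
SELECT * FROM sensors ORDER BY reading DESC LIMIT 4

Result:
id | location | kind   | reading | battery
---+----------+--------+---------+--------
8  | Basement | co2    | 94.7    | 45     
3  | Lobby    | temp   | 62.2    | 22     
6  | Basement | light  | 49.1    | 86     
7  | Lobby    | motion | 43.9    | 83     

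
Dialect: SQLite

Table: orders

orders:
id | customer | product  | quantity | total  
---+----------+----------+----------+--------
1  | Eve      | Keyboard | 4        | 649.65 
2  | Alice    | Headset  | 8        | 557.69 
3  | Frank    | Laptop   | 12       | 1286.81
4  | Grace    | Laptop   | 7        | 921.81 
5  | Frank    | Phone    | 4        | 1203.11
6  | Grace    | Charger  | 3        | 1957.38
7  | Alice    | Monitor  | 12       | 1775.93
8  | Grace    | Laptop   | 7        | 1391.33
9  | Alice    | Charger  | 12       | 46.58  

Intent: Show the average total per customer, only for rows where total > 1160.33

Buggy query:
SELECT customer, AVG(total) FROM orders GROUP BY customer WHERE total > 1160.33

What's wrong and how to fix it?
Bug: WHERE cannot follow GROUP BY

Fix: Move the WHERE clause before GROUP BY

Corrected query:
SELECT customer, AVG(total) FROM orders WHERE total > 1160.33 GROUP BY customer

Result:
customer | AVG(total)
---------+-----------
Alice    | 1775.93   
Frank    | 1244.96   
Grace    | 1674.355  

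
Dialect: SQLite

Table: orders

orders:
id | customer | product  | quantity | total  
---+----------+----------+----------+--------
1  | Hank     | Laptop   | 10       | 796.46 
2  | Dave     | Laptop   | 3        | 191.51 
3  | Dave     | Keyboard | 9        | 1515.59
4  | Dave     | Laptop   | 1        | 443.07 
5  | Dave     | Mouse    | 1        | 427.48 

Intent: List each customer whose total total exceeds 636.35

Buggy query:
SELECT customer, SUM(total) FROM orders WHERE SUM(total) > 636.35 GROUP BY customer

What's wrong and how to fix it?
Bug: WHERE runs before GROUP BY, so aggregates aren't available there

Fix: Move the aggregate condition to a HAVING clause

Corrected query:
SELECT customer, SUM(total) FROM orders GROUP BY customer HAVING SUM(total) > 636.35

Result:
customer | SUM(total)
---------+-----------
Dave     | 2577.65   
Hank     | 796.46    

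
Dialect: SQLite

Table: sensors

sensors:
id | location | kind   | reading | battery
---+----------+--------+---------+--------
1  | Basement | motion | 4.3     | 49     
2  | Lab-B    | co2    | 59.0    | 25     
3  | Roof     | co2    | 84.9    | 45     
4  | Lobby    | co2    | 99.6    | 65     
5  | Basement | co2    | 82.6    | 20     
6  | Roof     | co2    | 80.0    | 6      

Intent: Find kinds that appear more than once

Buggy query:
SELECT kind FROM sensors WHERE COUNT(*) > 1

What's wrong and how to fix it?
Bug: WHERE can't reference COUNT(*); aggregates are computed after WHERE

Fix: Group first, then use HAVING for the count condition

Corrected query:
SELECT kind FROM sensors GROUP BY kind HAVING COUNT(*) > 1

Result:
kind
----
co2 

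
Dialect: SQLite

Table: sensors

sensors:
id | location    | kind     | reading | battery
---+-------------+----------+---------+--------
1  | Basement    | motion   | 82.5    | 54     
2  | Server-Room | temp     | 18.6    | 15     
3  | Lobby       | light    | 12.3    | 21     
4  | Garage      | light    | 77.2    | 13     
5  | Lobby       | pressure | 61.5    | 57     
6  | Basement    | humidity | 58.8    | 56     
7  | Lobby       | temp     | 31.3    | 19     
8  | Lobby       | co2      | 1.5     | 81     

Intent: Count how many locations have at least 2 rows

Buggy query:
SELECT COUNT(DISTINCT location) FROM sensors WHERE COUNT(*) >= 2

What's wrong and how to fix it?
Bug: WHERE filters individual rows, not groups, so a group-level COUNT is invalid there

Fix: Use a subquery that GROUPs and filters with HAVING, then count its rows

Corrected query:
SELECT COUNT(*) FROM (SELECT location FROM sensors GROUP BY location HAVING COUNT(*) >= 2)

Result:
COUNT(*)
--------
2       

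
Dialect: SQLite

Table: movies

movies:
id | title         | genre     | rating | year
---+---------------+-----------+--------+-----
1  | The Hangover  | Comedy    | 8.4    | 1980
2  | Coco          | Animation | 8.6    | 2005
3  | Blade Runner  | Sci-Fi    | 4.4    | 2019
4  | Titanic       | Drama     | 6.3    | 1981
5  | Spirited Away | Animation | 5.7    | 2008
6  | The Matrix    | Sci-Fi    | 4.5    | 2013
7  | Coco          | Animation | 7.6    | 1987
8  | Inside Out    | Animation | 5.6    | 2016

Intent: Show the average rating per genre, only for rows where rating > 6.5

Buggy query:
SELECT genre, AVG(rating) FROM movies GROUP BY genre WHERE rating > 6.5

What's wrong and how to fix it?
Bug: Row-level WHERE must come before GROUP BY in the clause order

Fix: Move the WHERE clause before GROUP BY

Corrected query:
SELECT genre, AVG(rating) FROM movies WHERE rating > 6.5 GROUP BY genre

Result:
genre     | AVG(rating)
----------+------------
Animation | 8.1        
Comedy    | 8.4        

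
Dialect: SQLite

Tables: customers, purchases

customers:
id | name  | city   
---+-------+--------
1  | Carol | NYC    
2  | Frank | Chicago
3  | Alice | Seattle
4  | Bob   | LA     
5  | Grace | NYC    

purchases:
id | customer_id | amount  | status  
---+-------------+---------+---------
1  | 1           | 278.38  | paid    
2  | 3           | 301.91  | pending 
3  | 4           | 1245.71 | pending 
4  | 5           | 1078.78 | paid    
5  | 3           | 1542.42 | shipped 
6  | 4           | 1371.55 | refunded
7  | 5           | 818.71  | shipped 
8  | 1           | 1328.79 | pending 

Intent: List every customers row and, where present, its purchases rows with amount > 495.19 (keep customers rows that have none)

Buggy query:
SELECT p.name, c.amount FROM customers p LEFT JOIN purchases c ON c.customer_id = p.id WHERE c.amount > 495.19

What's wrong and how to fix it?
Bug: A WHERE condition on the right-hand table after LEFT JOIN drops unmatched parents

Fix: Put 'c.amount > 495.19' in the JOIN's ON clause instead of WHERE

Corrected query:
SELECT p.name, c.amount FROM customers p LEFT JOIN purchases c ON c.customer_id = p.id AND c.amount > 495.19

Result:
name  | amount 
------+--------
Carol | 1328.79
Frank | NULL   
Alice | 1542.42
Bob   | 1245.71
Bob   | 1371.55
Grace | 818.71 
Grace | 1078.78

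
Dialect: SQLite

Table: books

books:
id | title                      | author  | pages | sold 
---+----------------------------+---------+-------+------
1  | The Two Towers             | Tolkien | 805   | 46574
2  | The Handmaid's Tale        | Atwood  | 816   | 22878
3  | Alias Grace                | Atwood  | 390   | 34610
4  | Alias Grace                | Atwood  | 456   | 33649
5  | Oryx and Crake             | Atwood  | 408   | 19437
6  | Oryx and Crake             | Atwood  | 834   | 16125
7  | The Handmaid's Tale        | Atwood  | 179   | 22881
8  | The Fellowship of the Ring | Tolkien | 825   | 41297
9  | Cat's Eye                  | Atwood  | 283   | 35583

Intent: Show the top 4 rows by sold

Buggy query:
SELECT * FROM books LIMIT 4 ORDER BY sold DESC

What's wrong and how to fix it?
Bug: ORDER BY cannot follow LIMIT; LIMIT is the final clause

Fix: Swap the clauses: ORDER BY first, then LIMIT

Corrected query:
SELECT * FROM books ORDER BY sold DESC LIMIT 4

Result:
id | title                      | author  | pages | sold 
---+----------------------------+---------+-------+------
1  | The Two Towers             | Tolkien | 805   | 46574
8  | The Fellowship of the Ring | Tolkien | 825   | 41297
9  | Cat's Eye                  | Atwood  | 283   | 35583
3  | Alias Grace                | Atwood  | 390   | 34610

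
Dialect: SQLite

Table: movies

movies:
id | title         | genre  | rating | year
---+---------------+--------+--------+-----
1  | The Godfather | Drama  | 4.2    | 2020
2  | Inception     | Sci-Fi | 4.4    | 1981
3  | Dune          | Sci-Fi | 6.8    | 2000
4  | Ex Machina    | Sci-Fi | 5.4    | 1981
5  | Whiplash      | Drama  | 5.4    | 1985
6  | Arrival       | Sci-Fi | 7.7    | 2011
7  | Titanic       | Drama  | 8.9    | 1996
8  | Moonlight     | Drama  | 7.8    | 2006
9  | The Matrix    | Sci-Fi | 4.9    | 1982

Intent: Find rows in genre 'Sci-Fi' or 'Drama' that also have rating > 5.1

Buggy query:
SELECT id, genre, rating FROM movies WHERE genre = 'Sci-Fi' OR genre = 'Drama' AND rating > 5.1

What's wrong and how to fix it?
Bug: AND binds tighter than OR, so this parses as genre = 'Sci-Fi' OR (genre = 'Drama' AND rating > 5.1)

Fix: Group the OR with parentheses (or use IN), then AND the threshold

Corrected query:
SELECT id, genre, rating FROM movies WHERE (genre = 'Sci-Fi' OR genre = 'Drama') AND rating > 5.1

Result:
id | genre  | rating
---+--------+-------
3  | Sci-Fi | 6.8   
4  | Sci-Fi | 5.4   
5  | Drama  | 5.4   
6  | Sci-Fi | 7.7   
7  | Drama  | 8.9   
8  | Drama  | 7.8   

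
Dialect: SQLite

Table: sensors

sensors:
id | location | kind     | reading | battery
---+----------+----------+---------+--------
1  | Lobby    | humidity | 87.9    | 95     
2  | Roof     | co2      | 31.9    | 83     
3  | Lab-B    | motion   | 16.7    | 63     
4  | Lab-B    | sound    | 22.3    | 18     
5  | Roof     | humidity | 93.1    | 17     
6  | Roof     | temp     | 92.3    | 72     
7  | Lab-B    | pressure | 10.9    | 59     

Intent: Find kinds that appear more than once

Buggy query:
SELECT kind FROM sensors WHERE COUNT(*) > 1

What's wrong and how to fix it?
Bug: WHERE can't reference COUNT(*); aggregates are computed after WHERE

Fix: Group first, then use HAVING for the count condition

Corrected query:
SELECT kind FROM sensors GROUP BY kind HAVING COUNT(*) > 1

Result:
kind    
--------
humidity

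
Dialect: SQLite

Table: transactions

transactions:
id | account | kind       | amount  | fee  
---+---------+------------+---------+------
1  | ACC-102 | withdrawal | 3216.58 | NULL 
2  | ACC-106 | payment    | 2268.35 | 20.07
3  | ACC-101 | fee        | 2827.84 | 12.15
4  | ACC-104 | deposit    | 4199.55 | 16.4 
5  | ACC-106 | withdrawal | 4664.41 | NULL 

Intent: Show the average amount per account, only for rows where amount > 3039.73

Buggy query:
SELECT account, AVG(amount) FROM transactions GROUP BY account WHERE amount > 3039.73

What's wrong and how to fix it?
Bug: WHERE cannot follow GROUP BY

Fix: Move the WHERE clause before GROUP BY

Corrected query:
SELECT account, AVG(amount) FROM transactions WHERE amount > 3039.73 GROUP BY account

Result:
account | AVG(amount)
--------+------------
ACC-102 | 3216.58    
ACC-104 | 4199.55    
ACC-106 | 4664.41    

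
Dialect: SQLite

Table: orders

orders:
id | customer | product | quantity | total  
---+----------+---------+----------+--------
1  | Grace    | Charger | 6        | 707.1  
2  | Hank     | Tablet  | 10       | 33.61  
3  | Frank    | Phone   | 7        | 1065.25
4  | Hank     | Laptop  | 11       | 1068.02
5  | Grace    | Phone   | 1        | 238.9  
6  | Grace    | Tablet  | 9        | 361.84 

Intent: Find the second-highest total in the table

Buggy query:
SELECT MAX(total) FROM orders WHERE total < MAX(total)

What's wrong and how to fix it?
Bug: The inner MAX is an aggregate inside WHERE, which is not allowed

Fix: Put the inner MAX in a scalar subquery

Corrected query:
SELECT MAX(total) FROM orders WHERE total < (SELECT MAX(total) FROM orders)

Result:
MAX(total)
----------
1065.25   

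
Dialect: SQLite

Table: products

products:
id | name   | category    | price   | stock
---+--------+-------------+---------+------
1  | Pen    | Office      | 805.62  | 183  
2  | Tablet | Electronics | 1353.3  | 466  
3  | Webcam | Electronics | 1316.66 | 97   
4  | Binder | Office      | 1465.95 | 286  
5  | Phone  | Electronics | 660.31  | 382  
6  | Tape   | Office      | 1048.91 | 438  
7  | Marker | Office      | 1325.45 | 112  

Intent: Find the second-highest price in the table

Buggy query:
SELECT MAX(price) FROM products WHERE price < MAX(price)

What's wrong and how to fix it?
Bug: The inner MAX is an aggregate inside WHERE, which is not allowed

Fix: Compute the overall MAX in a subquery, then take MAX of rows below it

Corrected query:
SELECT MAX(price) FROM products WHERE price < (SELECT MAX(price) FROM products)

Result:
MAX(price)
----------
1353.3    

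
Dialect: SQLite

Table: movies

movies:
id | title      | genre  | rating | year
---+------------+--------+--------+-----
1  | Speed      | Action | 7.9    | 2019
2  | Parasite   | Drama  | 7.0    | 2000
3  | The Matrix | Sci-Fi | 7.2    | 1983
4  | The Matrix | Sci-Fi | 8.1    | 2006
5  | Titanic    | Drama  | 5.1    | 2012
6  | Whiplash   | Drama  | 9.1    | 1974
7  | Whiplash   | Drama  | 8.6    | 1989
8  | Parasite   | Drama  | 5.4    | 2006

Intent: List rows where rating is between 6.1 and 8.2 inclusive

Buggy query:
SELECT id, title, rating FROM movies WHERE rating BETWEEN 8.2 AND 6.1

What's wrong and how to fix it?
Bug: The bounds are reversed; BETWEEN a AND b requires a <= b to match anything

Fix: Swap the bounds so the smaller value comes first

Corrected query:
SELECT id, title, rating FROM movies WHERE rating BETWEEN 6.1 AND 8.2

Result:
id | title      | rating
---+------------+-------
1  | Speed      | 7.9   
2  | Parasite   | 7     
3  | The Matrix | 7.2   
4  | The Matrix | 8.1   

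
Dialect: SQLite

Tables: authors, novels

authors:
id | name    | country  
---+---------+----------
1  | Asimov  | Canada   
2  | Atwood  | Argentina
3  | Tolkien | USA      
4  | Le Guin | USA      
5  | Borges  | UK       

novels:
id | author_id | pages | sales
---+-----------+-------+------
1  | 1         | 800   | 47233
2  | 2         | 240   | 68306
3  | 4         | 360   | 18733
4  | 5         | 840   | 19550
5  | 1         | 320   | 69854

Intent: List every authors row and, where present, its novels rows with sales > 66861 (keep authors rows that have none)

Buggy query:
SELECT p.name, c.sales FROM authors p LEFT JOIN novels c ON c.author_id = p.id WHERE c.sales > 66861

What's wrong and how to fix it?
Bug: Filtering c.sales in WHERE discards the NULL rows produced by LEFT JOIN, turning it into an inner join

Fix: Put 'c.sales > 66861' in the JOIN's ON clause instead of WHERE

Corrected query:
SELECT p.name, c.sales FROM authors p LEFT JOIN novels c ON c.author_id = p.id AND c.sales > 66861

Result:
name    | sales
--------+------
Asimov  | 69854
Atwood  | 68306
Tolkien | NULL 
Le Guin | NULL 
Borges  | NULL 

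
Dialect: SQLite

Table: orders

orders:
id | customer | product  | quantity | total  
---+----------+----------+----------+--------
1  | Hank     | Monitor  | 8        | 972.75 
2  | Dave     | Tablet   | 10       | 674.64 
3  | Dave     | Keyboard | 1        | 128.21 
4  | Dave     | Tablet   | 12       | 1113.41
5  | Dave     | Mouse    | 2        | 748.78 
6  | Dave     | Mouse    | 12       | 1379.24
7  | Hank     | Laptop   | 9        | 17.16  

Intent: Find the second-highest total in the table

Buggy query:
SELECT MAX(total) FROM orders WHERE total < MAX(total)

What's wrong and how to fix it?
Bug: The inner MAX is an aggregate inside WHERE, which is not allowed

Fix: Put the inner MAX in a scalar subquery

Corrected query:
SELECT MAX(total) FROM orders WHERE total < (SELECT MAX(total) FROM orders)

Result:
MAX(total)
----------
1113.41   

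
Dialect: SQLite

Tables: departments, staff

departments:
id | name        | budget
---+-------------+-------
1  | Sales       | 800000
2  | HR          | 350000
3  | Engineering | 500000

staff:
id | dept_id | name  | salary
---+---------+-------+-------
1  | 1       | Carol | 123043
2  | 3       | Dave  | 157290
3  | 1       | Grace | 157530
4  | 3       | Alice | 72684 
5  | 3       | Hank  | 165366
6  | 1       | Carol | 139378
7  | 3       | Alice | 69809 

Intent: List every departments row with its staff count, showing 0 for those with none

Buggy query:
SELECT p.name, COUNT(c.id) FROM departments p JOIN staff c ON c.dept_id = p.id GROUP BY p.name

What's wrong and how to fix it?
Bug: INNER JOIN drops departments rows that have no matching staff rows

Fix: Switch to LEFT JOIN to retain unmatched parent rows

Corrected query:
SELECT p.name, COUNT(c.id) FROM departments p LEFT JOIN staff c ON c.dept_id = p.id GROUP BY p.name

Result:
name        | COUNT(c.id)
------------+------------
Engineering | 4          
HR          | 0          
Sales       | 3          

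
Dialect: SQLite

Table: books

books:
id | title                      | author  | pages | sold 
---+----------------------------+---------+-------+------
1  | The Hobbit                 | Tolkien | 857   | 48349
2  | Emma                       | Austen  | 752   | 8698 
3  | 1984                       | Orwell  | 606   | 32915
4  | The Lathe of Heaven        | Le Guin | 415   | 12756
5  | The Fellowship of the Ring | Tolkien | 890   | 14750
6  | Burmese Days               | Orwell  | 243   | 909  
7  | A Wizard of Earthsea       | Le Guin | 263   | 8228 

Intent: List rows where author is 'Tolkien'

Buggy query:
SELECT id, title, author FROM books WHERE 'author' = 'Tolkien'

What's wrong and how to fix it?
Bug: 'author' in single quotes is a string literal, not the column; the comparison is literal-vs-literal and never true

Fix: Reference the column as author without single quotes

Corrected query:
SELECT id, title, author FROM books WHERE author = 'Tolkien'

Result:
id | title                      | author 
---+----------------------------+--------
1  | The Hobbit                 | Tolkien
5  | The Fellowship of the Ring | Tolkien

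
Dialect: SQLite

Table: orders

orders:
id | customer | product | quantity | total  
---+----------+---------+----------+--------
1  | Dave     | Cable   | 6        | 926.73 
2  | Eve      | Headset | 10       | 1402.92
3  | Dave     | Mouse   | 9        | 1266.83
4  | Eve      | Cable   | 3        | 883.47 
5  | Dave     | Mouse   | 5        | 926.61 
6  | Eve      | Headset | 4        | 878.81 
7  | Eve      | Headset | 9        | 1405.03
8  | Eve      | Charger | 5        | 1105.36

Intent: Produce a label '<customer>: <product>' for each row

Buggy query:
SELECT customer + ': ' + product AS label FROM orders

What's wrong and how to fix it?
Bug: '+' is numeric addition; on text columns SQLite converts them to 0 instead of concatenating

Fix: Replace + with || to concatenate text

Corrected query:
SELECT customer || ': ' || product AS label FROM orders

Result:
label       
------------
Dave: Cable 
Eve: Headset
Dave: Mouse 
Eve: Cable  
Dave: Mouse 
Eve: Headset
Eve: Headset
Eve: Charger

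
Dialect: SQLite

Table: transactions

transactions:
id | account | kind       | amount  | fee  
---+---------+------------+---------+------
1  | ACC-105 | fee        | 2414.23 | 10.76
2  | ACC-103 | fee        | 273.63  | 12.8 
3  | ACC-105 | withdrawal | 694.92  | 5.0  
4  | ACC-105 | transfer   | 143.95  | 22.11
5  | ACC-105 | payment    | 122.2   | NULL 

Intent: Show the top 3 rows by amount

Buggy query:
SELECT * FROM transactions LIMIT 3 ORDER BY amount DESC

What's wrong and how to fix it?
Bug: LIMIT must come after ORDER BY

Fix: Sort with ORDER BY, then apply LIMIT

Corrected query:
SELECT * FROM transactions ORDER BY amount DESC LIMIT 3

Result:
id | account | kind       | amount  | fee  
---+---------+------------+---------+------
1  | ACC-105 | fee        | 2414.23 | 10.76
3  | ACC-105 | withdrawal | 694.92  | 5    
2  | ACC-103 | fee        | 273.63  | 12.8 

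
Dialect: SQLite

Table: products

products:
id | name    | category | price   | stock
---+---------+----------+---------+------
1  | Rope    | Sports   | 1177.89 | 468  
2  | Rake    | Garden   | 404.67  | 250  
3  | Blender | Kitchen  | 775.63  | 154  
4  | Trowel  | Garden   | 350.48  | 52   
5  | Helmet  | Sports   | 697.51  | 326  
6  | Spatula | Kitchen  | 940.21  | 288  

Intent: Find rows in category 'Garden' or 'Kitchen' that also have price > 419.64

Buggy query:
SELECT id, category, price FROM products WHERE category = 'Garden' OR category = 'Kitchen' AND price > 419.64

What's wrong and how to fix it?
Bug: AND binds tighter than OR, so this parses as category = 'Garden' OR (category = 'Kitchen' AND price > 419.64)

Fix: Add parentheses around the OR so the AND applies to both alternatives

Corrected query:
SELECT id, category, price FROM products WHERE (category = 'Garden' OR category = 'Kitchen') AND price > 419.64

Result:
id | category | price 
---+----------+-------
3  | Kitchen  | 775.63
6  | Kitchen  | 940.21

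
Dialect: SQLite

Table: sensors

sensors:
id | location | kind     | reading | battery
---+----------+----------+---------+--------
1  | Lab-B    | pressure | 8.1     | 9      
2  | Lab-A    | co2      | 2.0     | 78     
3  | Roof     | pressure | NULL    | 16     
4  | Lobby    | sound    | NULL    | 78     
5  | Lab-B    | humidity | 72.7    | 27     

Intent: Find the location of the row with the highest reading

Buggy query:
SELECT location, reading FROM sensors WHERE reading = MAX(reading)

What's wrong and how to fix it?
Bug: WHERE is evaluated per row; an aggregate over the whole table isn't defined there

Fix: Wrap MAX in a scalar subquery so WHERE compares against a single value

Corrected query:
SELECT location, reading FROM sensors WHERE reading = (SELECT MAX(reading) FROM sensors)

Result:
location | reading
---------+--------
Lab-B    | 72.7   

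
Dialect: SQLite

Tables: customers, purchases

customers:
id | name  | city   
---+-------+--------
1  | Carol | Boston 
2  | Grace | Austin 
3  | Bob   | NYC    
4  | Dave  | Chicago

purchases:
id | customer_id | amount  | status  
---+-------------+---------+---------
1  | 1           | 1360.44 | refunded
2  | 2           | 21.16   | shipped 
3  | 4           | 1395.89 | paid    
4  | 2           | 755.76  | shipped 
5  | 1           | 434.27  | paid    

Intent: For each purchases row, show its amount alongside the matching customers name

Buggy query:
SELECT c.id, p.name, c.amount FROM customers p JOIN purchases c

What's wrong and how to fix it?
Bug: Missing join condition: each purchases row is matched to all customers rows instead of just its own

Fix: Add ON c.customer_id = p.id to the JOIN

Corrected query:
SELECT c.id, p.name, c.amount FROM customers p JOIN purchases c ON c.customer_id = p.id

Result:
id | name  | amount 
---+-------+--------
1  | Carol | 1360.44
2  | Grace | 21.16  
3  | Dave  | 1395.89
4  | Grace | 755.76 
5  | Carol | 434.27 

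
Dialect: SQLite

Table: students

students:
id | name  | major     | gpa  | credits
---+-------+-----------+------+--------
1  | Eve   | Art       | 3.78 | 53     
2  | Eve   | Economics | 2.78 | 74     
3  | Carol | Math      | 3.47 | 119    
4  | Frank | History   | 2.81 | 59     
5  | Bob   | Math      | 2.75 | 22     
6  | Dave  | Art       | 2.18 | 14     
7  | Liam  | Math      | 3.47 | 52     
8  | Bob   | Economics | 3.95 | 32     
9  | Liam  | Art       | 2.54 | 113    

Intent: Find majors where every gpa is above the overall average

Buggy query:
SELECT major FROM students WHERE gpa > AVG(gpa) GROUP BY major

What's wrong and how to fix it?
Bug: WHERE evaluates per row before aggregation, so AVG() is unavailable

Fix: Compute the overall average in a scalar subquery and compare each group's MIN against it in HAVING

Corrected query:
SELECT major FROM students GROUP BY major HAVING MIN(gpa) > (SELECT AVG(gpa) FROM students)

Result:
(no rows)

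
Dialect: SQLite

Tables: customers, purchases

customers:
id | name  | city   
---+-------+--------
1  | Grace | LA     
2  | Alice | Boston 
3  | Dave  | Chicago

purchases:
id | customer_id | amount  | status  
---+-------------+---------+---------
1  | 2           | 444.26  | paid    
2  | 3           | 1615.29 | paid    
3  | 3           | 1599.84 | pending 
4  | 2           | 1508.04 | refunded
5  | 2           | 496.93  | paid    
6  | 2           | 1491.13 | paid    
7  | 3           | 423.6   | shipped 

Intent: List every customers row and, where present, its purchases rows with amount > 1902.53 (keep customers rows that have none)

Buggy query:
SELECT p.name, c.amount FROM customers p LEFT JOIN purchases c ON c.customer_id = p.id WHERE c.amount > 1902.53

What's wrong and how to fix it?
Bug: Filtering c.amount in WHERE discards the NULL rows produced by LEFT JOIN, turning it into an inner join

Fix: Move the right-table condition into the ON clause so unmatched parents are kept

Corrected query:
SELECT p.name, c.amount FROM customers p LEFT JOIN purchases c ON c.customer_id = p.id AND c.amount > 1902.53

Result:
name  | amount
------+-------
Grace | NULL  
Alice | NULL  
Dave  | NULL  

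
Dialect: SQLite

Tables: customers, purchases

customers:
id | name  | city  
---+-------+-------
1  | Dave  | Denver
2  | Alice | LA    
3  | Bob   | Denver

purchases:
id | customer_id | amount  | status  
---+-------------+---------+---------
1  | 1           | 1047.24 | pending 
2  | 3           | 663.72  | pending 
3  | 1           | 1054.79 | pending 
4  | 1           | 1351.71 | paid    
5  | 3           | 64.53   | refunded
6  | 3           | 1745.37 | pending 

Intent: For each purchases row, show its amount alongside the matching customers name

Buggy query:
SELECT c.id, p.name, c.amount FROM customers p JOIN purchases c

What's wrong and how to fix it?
Bug: Missing join condition: each purchases row is matched to all customers rows instead of just its own

Fix: Add ON c.customer_id = p.id to the JOIN

Corrected query:
SELECT c.id, p.name, c.amount FROM customers p JOIN purchases c ON c.customer_id = p.id

Result:
id | name | amount 
---+------+--------
1  | Dave | 1047.24
2  | Bob  | 663.72 
3  | Dave | 1054.79
4  | Dave | 1351.71
5  | Bob  | 64.53  
6  | Bob  | 1745.37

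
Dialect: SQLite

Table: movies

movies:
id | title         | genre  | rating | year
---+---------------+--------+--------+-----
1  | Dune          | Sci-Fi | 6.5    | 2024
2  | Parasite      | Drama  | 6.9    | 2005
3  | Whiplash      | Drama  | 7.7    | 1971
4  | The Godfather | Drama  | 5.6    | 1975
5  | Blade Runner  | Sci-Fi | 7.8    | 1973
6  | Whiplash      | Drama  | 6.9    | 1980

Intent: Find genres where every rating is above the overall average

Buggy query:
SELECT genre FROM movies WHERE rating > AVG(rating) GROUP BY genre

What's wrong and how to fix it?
Bug: WHERE evaluates per row before aggregation, so AVG() is unavailable

Fix: Compute the overall average in a scalar subquery and compare each group's MIN against it in HAVING

Corrected query:
SELECT genre FROM movies GROUP BY genre HAVING MIN(rating) > (SELECT AVG(rating) FROM movies)

Result:
(no rows)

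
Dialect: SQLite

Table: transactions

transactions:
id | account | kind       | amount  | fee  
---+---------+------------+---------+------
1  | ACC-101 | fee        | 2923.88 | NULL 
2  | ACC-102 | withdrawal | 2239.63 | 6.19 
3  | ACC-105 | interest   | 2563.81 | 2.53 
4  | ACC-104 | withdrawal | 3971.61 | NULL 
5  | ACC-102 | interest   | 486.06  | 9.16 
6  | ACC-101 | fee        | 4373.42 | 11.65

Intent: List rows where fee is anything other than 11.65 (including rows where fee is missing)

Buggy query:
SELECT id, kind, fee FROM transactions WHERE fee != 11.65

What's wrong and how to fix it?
Bug: 'fee != 11.65' is unknown when fee is NULL, so NULL rows are silently excluded

Fix: Add an explicit OR fee IS NULL to include the missing-value rows

Corrected query:
SELECT id, kind, fee FROM transactions WHERE fee != 11.65 OR fee IS NULL

Result:
id | kind       | fee 
---+------------+-----
1  | fee        | NULL
2  | withdrawal | 6.19
3  | interest   | 2.53
4  | withdrawal | NULL
5  | interest   | 9.16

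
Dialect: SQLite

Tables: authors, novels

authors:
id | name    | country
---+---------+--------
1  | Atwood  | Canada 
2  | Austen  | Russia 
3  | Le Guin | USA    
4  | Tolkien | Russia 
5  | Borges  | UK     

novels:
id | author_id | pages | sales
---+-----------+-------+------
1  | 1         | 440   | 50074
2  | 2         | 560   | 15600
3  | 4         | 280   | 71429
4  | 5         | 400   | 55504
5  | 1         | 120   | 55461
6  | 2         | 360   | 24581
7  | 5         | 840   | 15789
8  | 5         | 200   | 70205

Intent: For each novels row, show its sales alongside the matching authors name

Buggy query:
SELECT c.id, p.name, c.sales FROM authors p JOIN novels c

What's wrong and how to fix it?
Bug: JOIN with no ON clause produces a cartesian product; every novels row pairs with every authors row

Fix: Specify the join condition linking the foreign key to the parent id

Corrected query:
SELECT c.id, p.name, c.sales FROM authors p JOIN novels c ON c.author_id = p.id

Result:
id | name    | sales
---+---------+------
1  | Atwood  | 50074
2  | Austen  | 15600
3  | Tolkien | 71429
4  | Borges  | 55504
5  | Atwood  | 55461
6  | Austen  | 24581
7  | Borges  | 15789
8  | Borges  | 70205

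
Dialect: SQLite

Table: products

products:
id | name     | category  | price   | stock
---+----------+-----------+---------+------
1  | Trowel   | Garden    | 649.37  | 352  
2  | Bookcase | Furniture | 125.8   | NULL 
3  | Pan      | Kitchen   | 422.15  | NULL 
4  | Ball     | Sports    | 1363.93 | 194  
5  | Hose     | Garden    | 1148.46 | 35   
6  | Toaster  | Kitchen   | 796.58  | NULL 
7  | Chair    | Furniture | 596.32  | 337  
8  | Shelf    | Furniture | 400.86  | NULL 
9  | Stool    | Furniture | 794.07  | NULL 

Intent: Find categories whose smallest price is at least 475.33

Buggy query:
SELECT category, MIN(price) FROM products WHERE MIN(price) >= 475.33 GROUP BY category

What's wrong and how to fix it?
Bug: MIN() in WHERE is a misuse of aggregate

Fix: Replace WHERE with HAVING after the GROUP BY

Corrected query:
SELECT category, MIN(price) FROM products GROUP BY category HAVING MIN(price) >= 475.33

Result:
category | MIN(price)
---------+-----------
Garden   | 649.37    
Sports   | 1363.93   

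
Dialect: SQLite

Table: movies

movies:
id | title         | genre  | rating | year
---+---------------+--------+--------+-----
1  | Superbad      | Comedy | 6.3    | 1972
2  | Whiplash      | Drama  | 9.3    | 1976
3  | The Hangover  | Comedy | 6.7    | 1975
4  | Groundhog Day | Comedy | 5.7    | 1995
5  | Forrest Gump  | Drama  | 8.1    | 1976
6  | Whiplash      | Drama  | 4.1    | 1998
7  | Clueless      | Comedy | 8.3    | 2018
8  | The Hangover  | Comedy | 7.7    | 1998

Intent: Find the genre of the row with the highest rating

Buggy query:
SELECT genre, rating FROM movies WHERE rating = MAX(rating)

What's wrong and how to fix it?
Bug: WHERE is evaluated per row; an aggregate over the whole table isn't defined there

Fix: Wrap MAX in a scalar subquery so WHERE compares against a single value

Corrected query:
SELECT genre, rating FROM movies WHERE rating = (SELECT MAX(rating) FROM movies)

Result:
genre | rating
------+-------
Drama | 9.3   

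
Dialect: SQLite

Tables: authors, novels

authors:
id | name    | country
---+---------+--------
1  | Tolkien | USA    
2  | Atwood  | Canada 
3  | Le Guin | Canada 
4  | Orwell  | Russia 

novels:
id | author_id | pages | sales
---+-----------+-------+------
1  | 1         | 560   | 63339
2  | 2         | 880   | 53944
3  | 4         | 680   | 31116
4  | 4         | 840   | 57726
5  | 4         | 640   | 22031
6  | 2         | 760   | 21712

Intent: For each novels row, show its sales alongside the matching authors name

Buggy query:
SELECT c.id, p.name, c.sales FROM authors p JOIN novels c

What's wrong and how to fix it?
Bug: JOIN with no ON clause produces a cartesian product; every novels row pairs with every authors row

Fix: Specify the join condition linking the foreign key to the parent id

Corrected query:
SELECT c.id, p.name, c.sales FROM authors p JOIN novels c ON c.author_id = p.id

Result:
id | name    | sales
---+---------+------
1  | Tolkien | 63339
2  | Atwood  | 53944
3  | Orwell  | 31116
4  | Orwell  | 57726
5  | Orwell  | 22031
6  | Atwood  | 21712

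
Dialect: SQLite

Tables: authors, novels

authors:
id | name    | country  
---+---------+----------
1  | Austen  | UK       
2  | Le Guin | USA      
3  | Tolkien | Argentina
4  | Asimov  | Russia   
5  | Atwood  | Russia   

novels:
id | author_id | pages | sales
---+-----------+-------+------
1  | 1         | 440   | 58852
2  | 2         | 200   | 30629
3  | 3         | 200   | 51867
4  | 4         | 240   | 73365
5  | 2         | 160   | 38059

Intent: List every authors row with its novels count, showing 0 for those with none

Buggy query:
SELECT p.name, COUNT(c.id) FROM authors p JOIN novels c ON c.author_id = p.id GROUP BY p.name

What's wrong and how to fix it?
Bug: INNER JOIN drops authors rows that have no matching novels rows

Fix: Switch to LEFT JOIN to retain unmatched parent rows

Corrected query:
SELECT p.name, COUNT(c.id) FROM authors p LEFT JOIN novels c ON c.author_id = p.id GROUP BY p.name

Result:
name    | COUNT(c.id)
--------+------------
Asimov  | 1          
Atwood  | 0          
Austen  | 1          
Le Guin | 2          
Tolkien | 1          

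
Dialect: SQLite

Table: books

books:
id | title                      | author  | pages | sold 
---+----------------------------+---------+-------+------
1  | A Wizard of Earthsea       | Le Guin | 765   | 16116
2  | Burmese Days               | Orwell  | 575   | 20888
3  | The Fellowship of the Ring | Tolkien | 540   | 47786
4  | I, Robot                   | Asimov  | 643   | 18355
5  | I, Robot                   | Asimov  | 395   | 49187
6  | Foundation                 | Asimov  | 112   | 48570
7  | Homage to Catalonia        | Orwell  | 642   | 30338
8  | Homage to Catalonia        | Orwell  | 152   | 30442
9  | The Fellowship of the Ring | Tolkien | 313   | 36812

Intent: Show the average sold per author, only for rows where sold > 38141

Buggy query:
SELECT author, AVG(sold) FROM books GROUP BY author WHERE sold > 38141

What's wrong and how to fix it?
Bug: Row-level WHERE must come before GROUP BY in the clause order

Fix: Move the WHERE clause before GROUP BY

Corrected query:
SELECT author, AVG(sold) FROM books WHERE sold > 38141 GROUP BY author

Result:
author  | AVG(sold)
--------+----------
Asimov  | 48878.5  
Tolkien | 47786    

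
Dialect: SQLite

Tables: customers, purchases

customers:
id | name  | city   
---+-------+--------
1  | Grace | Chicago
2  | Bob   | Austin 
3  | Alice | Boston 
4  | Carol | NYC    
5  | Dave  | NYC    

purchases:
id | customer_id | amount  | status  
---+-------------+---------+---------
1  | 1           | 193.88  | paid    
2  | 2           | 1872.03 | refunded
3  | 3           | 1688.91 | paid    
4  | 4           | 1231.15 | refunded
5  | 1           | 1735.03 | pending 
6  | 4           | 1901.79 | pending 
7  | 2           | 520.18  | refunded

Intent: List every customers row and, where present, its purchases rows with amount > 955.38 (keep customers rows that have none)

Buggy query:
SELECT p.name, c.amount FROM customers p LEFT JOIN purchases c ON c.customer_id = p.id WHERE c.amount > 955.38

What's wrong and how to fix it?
Bug: Filtering c.amount in WHERE discards the NULL rows produced by LEFT JOIN, turning it into an inner join

Fix: Move the right-table condition into the ON clause so unmatched parents are kept

Corrected query:
SELECT p.name, c.amount FROM customers p LEFT JOIN purchases c ON c.customer_id = p.id AND c.amount > 955.38

Result:
name  | amount 
------+--------
Grace | 1735.03
Bob   | 1872.03
Alice | 1688.91
Carol | 1231.15
Carol | 1901.79
Dave  | NULL   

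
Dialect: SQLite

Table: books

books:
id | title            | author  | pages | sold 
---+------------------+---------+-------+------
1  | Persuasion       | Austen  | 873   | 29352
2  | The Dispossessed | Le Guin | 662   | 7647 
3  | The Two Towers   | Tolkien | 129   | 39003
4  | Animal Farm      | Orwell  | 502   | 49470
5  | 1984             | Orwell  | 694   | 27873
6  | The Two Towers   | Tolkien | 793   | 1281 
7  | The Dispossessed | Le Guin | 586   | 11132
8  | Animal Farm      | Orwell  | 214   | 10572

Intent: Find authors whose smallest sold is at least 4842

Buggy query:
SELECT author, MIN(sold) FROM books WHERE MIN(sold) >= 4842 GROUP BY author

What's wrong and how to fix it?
Bug: MIN() in WHERE is a misuse of aggregate

Fix: Use HAVING for the per-group MIN condition

Corrected query:
SELECT author, MIN(sold) FROM books GROUP BY author HAVING MIN(sold) >= 4842

Result:
author  | MIN(sold)
--------+----------
Austen  | 29352    
Le Guin | 7647     
Orwell  | 10572    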